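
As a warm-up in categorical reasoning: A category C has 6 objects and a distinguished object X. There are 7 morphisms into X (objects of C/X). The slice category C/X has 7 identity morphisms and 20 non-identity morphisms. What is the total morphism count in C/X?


In the slice category C/X, objects are morphisms to X.
Identity morphisms: 7 (one per object of C/X).
Non-identity morphisms: 20.
Total = 7 + 20 = 27

27


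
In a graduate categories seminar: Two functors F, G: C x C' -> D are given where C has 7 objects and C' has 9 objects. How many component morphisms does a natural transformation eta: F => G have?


A natural transformation eta: F => G assigns one component morphism per
object of the domain category.
The domain is the product category C x C', so
|Ob(C x C')| = |Ob(C)| * |Ob(C')| = 7 * 9 = 63.
Therefore eta has 63 component morphisms.

63


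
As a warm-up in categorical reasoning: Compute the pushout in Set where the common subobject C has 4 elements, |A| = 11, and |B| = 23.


The pushout A +_C B identifies the images of C in A and B.
|A +_C B| = |A| + |B| - |C| (for injections).
= 11 + 23 - 4 = 30

30


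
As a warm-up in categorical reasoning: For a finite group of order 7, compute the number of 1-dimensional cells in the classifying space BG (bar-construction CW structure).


In the bar-construction CW model of BG, the n-cells are indexed by
n-tuples [g_1|...|g_n] of non-identity elements of G (degenerate
simplices with some g_i = e do not contribute cells), so there are
(|G| - 1)^n n-cells.
For dim = 1 with |G| = 7:
cells = (7 - 1)^1 = 6^1 = 6

6


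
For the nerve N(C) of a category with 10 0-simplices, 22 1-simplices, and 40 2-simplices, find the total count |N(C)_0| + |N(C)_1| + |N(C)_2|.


The 2-skeleton of the nerve N(C) consists of simplices in dimensions 0, 1, 2:
  |N(C)_0| = 10 (objects)
  |N(C)_1| = 22 (morphisms)
  |N(C)_2| = 40 (composable pairs)
Total = 10 + 22 + 40 = 72

72


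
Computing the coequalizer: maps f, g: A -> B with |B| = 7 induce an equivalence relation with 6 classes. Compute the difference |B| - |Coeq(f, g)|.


The coequalizer Coeq(f, g) = B / ~ has one element per equivalence class.
|B| = 7, |Coeq(f, g)| = 6.
|B| - |Coeq(f, g)| = 7 - 6 = 1.

1


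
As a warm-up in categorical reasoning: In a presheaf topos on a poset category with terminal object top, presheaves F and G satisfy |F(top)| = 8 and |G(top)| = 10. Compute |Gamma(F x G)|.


Global sections of a presheaf on a poset with terminal top satisfy
Gamma(H) ~ H(top). Presheaves admit pointwise products, so
(F x G)(top) = F(top) x G(top) (Cartesian product).
|Gamma(F x G)| = |F(top)| * |G(top)| = 8 * 10 = 80.

80


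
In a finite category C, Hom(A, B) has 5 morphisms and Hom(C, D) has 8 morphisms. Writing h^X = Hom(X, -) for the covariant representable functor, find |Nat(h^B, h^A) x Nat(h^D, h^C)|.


By the Yoneda lemma, Nat(h^B, h^A) is isomorphic to Hom(A, B),
so |Nat(h^B, h^A)| = |Hom(A, B)| and |Nat(h^D, h^C)| = |Hom(C, D)|.
|Hom(A, B)| = 5, |Hom(C, D)| = 8.
|Nat(h^B, h^A) x Nat(h^D, h^C)| = 5 * 8 = 40

40


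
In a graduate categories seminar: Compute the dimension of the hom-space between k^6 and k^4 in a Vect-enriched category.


In Vect-enriched categories, Hom(k^n, k^m) is the space of m x n matrices.
dim(Hom(k^6, k^4)) = 4 * 6 = 24

24


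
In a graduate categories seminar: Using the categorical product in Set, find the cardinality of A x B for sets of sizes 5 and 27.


In Set, the product A x B is the Cartesian product.
By the universal property, |A x B| = |A| * |B|.
|A x B| = 5 * 27 = 135

135


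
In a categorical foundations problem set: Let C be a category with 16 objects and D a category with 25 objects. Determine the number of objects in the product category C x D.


The product category C x D has objects that are pairs (c, d).
Number of pairs = |Ob(C)| * |Ob(D)| = 16 * 25 = 400

400


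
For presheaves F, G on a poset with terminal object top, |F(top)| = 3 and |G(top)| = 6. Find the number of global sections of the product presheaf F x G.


Global sections of a presheaf on a poset with terminal top satisfy
Gamma(H) ~ H(top). Presheaves admit pointwise products, so
(F x G)(top) = F(top) x G(top) (Cartesian product).
|Gamma(F x G)| = |F(top)| * |G(top)| = 3 * 6 = 18.

18


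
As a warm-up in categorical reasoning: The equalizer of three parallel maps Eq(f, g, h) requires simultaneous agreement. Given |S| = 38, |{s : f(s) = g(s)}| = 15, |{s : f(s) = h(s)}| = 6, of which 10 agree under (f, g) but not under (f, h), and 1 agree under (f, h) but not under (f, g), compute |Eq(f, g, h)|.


Eq(f, g, h) is the triple-agreement set: points in S where all three
maps take the same value. Using inclusion-exclusion on the pairwise data:
Pair (f, g) agrees on 15 points; pair (f, h) on 6 points.
Points agreeing under (f, g) but not (f, h) = 10; under (f, h) but not (f, g) = 1.
Triple-agreement = agreement-in-(f, g) minus points that agree under (f, g) but not (f, h):
|Eq(f, g, h)| = 15 - 10 = 5
(cross-check via (f, h): 6 - 1 = 5.)

5


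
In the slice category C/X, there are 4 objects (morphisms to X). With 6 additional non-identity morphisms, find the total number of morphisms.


In the slice category C/X, objects are morphisms to X.
Identity morphisms: 4 (one per object of C/X).
Non-identity morphisms: 6.
Total = 4 + 6 = 10

10


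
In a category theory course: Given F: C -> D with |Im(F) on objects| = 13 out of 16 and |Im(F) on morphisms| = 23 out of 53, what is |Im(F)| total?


The image of F consists of distinct objects and distinct morphisms.
|Im(F)| on objects = 13
|Im(F)| on morphisms = 23
Total image cardinality = 13 + 23 = 36

36


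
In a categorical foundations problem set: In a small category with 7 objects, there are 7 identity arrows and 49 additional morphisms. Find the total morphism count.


Each object has an identity morphism, giving 7 identities.
Adding the 49 non-identity morphisms:
Total = 7 + 49 = 56

56


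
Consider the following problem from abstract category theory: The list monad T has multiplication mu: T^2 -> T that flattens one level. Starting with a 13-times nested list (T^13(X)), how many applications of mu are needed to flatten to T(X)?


Each application of mu: T^2 -> T removes one layer of nesting.
Starting at depth 13 (i.e., T^13(X)), we need to reach T(X).
Number of mu applications = 13 - 1 = 12

12


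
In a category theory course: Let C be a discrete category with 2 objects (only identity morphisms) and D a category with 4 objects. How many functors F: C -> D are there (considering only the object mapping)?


A functor from a discrete category C to D is determined by
where each object maps. Each of the 2 objects of C can map
to any of the 4 objects of D independently.
Number of functors = 4^2 = 16

16


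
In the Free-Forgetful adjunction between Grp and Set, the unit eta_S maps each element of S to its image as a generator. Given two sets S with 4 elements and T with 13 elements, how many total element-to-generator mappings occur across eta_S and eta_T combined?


The unit eta_X: X -> U(F(X)) of the Free-Forgetful adjunction
maps each element of X to a generator of F(X). For X = S + T (disjoint
union in Set), |S + T| = |S| + |T|.
Total mappings = 4 + 13 = 17.

17


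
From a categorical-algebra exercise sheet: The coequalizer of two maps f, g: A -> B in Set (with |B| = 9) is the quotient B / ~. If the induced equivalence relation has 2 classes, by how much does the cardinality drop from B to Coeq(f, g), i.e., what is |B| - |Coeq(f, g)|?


The coequalizer Coeq(f, g) = B / ~ has one element per equivalence class.
|B| = 9, |Coeq(f, g)| = 2.
|B| - |Coeq(f, g)| = 9 - 2 = 7.

7


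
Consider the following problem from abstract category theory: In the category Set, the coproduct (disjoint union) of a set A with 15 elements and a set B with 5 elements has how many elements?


In Set, the coproduct A + B is the disjoint union.
|A + B| = |A| + |B| = 15 + 5 = 20

20


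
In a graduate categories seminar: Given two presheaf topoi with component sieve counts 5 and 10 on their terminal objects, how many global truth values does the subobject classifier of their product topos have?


In a product of presheaf topoi E_1 x E_2, the subobject classifier
is Omega = Omega_1 x Omega_2 (componentwise), so
|Omega(top)| = |Omega_1(top_1)| * |Omega_2(top_2)|.
= 5 * 10 = 50.

50


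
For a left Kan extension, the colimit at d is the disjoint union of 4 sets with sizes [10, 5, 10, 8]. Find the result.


Pointwise, the left Kan extension (Lan_F H)(d) is the colimit, indexed
by the comma category (F downarrow d), of H composed with the
projection (F downarrow d) -> C. Here that colimit is given
as a coproduct (disjoint union) of sets, so its cardinality is the
sum of the sizes of the summands.
Coproduct of sets with sizes: 10 + 5 + 10 + 8
= 33

33


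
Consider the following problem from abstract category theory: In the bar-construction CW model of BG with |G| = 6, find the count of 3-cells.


In the bar-construction CW model of BG, the n-cells are indexed by
n-tuples [g_1|...|g_n] of non-identity elements of G (degenerate
simplices with some g_i = e do not contribute cells), so there are
(|G| - 1)^n n-cells.
For dim = 3 with |G| = 6:
cells = (6 - 1)^3 = 5^3 = 125

125


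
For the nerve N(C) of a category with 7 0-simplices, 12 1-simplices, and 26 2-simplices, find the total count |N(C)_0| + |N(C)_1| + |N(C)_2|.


The 2-skeleton of the nerve N(C) consists of simplices in dimensions 0, 1, 2:
  |N(C)_0| = 7 (objects)
  |N(C)_1| = 12 (morphisms)
  |N(C)_2| = 26 (composable pairs)
Total = 7 + 12 + 26 = 45

45


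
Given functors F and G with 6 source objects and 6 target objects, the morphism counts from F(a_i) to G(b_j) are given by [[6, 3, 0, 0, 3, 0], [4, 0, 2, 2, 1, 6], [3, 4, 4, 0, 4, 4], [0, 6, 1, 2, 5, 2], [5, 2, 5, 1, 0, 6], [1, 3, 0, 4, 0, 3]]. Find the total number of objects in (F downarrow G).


Objects of (F downarrow G) are triples (a, b, h: F(a)->G(b)).
The count equals the sum of all entries in the hom-matrix.
sum(row 0) = 12
sum(row 1) = 15
sum(row 2) = 19
sum(row 3) = 16
sum(row 4) = 19
sum(row 5) = 11
Grand total = 92

92


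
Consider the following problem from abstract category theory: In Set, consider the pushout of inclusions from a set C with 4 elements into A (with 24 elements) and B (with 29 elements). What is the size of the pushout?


The pushout A +_C B identifies the images of C in A and B.
|A +_C B| = |A| + |B| - |C| (for injections).
= 24 + 29 - 4 = 49

49


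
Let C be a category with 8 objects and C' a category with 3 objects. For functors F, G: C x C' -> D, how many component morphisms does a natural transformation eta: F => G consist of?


A natural transformation eta: F => G assigns one component morphism per
object of the domain category.
The domain is the product category C x C', so
|Ob(C x C')| = |Ob(C)| * |Ob(C')| = 8 * 3 = 24.
Therefore eta has 24 component morphisms.

24


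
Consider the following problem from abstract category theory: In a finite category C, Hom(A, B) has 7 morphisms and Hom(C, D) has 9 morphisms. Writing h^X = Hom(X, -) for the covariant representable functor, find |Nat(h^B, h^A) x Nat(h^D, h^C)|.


By the Yoneda lemma, Nat(h^B, h^A) is isomorphic to Hom(A, B),
so |Nat(h^B, h^A)| = |Hom(A, B)| and |Nat(h^D, h^C)| = |Hom(C, D)|.
|Hom(A, B)| = 7, |Hom(C, D)| = 9.
|Nat(h^B, h^A) x Nat(h^D, h^C)| = 7 * 9 = 63

63


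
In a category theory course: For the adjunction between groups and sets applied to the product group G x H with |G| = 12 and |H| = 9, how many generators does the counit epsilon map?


The counit epsilon_K: F(U(K)) -> K of the Free-Forgetful adjunction
maps |K| generators of F(U(K)) into K. For K = G x H (the product group),
|G x H| = |G| * |H|.
Total generators mapped = 12 * 9 = 108.

108


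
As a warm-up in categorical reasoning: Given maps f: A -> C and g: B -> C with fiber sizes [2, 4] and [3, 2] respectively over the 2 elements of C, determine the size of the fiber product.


The pullback A x_C B consists of pairs (a, b) with f(a) = g(b).
For each element c in C, the fiber product has |f^-1(c)| * |g^-1(c)| elements.
Summing over C: 2 * 3 + 4 * 2
= 6 + 8 = 14

14


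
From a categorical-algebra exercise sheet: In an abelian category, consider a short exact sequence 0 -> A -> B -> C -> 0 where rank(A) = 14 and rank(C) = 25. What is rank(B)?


For a short exact sequence 0 -> A -> B -> C -> 0,
rank is additive: rank(B) = rank(A) + rank(C).
rank(B) = 14 + 25 = 39

39


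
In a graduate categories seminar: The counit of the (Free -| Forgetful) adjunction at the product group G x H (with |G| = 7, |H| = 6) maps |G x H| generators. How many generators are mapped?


The counit epsilon_K: F(U(K)) -> K of the Free-Forgetful adjunction
maps |K| generators of F(U(K)) into K. For K = G x H (the product group),
|G x H| = |G| * |H|.
Total generators mapped = 7 * 6 = 42.

42


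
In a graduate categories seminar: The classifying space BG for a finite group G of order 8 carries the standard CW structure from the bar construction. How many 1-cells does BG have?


In the bar-construction CW model of BG, the n-cells are indexed by
n-tuples [g_1|...|g_n] of non-identity elements of G (degenerate
simplices with some g_i = e do not contribute cells), so there are
(|G| - 1)^n n-cells.
For dim = 1 with |G| = 8:
cells = (8 - 1)^1 = 7^1 = 7

7


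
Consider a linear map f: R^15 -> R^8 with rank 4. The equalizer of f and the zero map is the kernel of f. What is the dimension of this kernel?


The equalizer of f and the zero map is ker(f).
By the rank-nullity theorem: dim(ker(f)) = dim(domain) - rank(f).
dim(ker(f)) = 15 - 4 = 11

11


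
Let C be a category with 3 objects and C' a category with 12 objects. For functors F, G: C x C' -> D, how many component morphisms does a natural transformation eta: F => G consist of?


A natural transformation eta: F => G assigns one component morphism per
object of the domain category.
The domain is the product category C x C', so
|Ob(C x C')| = |Ob(C)| * |Ob(C')| = 3 * 12 = 36.
Therefore eta has 36 component morphisms.

36


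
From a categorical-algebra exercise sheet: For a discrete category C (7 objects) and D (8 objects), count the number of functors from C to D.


A functor from a discrete category C to D is determined by
where each object maps. Each of the 7 objects of C can map
to any of the 8 objects of D independently.
Number of functors = 8^7 = 2097152

2097152


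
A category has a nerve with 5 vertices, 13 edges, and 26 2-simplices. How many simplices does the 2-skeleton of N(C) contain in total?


The 2-skeleton of the nerve N(C) consists of simplices in dimensions 0, 1, 2:
  |N(C)_0| = 5 (objects)
  |N(C)_1| = 13 (morphisms)
  |N(C)_2| = 26 (composable pairs)
Total = 5 + 13 + 26 = 44

44


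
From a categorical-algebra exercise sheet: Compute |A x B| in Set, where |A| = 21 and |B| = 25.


In Set, the product A x B is the Cartesian product.
By the universal property, |A x B| = |A| * |B|.
|A x B| = 21 * 25 = 525

525


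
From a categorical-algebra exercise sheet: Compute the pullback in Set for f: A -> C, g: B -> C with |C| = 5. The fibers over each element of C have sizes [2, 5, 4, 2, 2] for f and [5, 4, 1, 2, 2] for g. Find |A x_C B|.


The pullback A x_C B consists of pairs (a, b) with f(a) = g(b).
For each element c in C, the fiber product has |f^-1(c)| * |g^-1(c)| elements.
Summing over C: 2 * 5 + 5 * 4 + 4 * 1 + 2 * 2 + 2 * 2
= 10 + 20 + 4 + 4 + 4 = 42

42


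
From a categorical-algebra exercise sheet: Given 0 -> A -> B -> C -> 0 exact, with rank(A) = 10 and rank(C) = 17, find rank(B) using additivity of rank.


For a short exact sequence 0 -> A -> B -> C -> 0,
rank is additive: rank(B) = rank(A) + rank(C).
rank(B) = 10 + 17 = 27

27


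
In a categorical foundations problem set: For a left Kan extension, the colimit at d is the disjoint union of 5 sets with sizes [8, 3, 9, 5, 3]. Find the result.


Pointwise, the left Kan extension (Lan_F H)(d) is the colimit, indexed
by the comma category (F downarrow d), of H composed with the
projection (F downarrow d) -> C. Here that colimit is given
as a coproduct (disjoint union) of sets, so its cardinality is the
sum of the sizes of the summands.
Coproduct of sets with sizes: 8 + 3 + 9 + 5 + 3
= 28

28


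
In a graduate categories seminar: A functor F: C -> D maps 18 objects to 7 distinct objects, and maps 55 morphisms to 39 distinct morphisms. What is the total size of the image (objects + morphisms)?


The image of F consists of distinct objects and distinct morphisms.
|Im(F)| on objects = 7
|Im(F)| on morphisms = 39
Total image cardinality = 7 + 39 = 46

46


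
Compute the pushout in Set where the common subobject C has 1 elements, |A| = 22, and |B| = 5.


The pushout A +_C B identifies the images of C in A and B.
|A +_C B| = |A| + |B| - |C| (for injections).
= 22 + 5 - 1 = 26

26


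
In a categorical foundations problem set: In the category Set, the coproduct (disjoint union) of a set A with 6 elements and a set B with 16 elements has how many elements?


In Set, the coproduct A + B is the disjoint union.
|A + B| = |A| + |B| = 6 + 16 = 22

22


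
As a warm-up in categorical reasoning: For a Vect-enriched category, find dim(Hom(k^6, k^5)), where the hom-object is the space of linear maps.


In Vect-enriched categories, Hom(k^n, k^m) is the space of m x n matrices.
dim(Hom(k^6, k^5)) = 5 * 6 = 30

30


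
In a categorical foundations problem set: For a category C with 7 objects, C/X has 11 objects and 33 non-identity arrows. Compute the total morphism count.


In the slice category C/X, objects are morphisms to X.
Identity morphisms: 11 (one per object of C/X).
Non-identity morphisms: 33.
Total = 11 + 33 = 44

44


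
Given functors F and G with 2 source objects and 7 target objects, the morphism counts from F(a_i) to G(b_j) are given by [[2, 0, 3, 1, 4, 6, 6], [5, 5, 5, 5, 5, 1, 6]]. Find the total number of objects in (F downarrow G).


Objects of (F downarrow G) are triples (a, b, h: F(a)->G(b)).
The count equals the sum of all entries in the hom-matrix.
sum(row 0) = 22
sum(row 1) = 32
Grand total = 54

54


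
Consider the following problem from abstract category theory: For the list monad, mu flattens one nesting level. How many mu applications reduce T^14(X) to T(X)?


Each application of mu: T^2 -> T removes one layer of nesting.
Starting at depth 14 (i.e., T^14(X)), we need to reach T(X).
Number of mu applications = 14 - 1 = 13

13


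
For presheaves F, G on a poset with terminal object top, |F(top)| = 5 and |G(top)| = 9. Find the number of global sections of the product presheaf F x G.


Global sections of a presheaf on a poset with terminal top satisfy
Gamma(H) ~ H(top). Presheaves admit pointwise products, so
(F x G)(top) = F(top) x G(top) (Cartesian product).
|Gamma(F x G)| = |F(top)| * |G(top)| = 5 * 9 = 45.

45


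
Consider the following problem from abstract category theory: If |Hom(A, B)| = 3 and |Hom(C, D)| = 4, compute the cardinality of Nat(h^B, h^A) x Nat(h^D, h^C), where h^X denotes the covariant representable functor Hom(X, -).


By the Yoneda lemma, Nat(h^B, h^A) is isomorphic to Hom(A, B),
so |Nat(h^B, h^A)| = |Hom(A, B)| and |Nat(h^D, h^C)| = |Hom(C, D)|.
|Hom(A, B)| = 3, |Hom(C, D)| = 4.
|Nat(h^B, h^A) x Nat(h^D, h^C)| = 3 * 4 = 12

12


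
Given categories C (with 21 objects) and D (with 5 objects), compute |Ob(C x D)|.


The product category C x D has objects that are pairs (c, d).
Number of pairs = |Ob(C)| * |Ob(D)| = 21 * 5 = 105

105


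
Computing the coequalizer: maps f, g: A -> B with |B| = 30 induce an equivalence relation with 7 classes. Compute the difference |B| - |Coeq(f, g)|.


The coequalizer Coeq(f, g) = B / ~ has one element per equivalence class.
|B| = 30, |Coeq(f, g)| = 7.
|B| - |Coeq(f, g)| = 30 - 7 = 23.

23


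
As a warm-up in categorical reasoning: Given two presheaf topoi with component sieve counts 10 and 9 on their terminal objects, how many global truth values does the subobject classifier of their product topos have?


In a product of presheaf topoi E_1 x E_2, the subobject classifier
is Omega = Omega_1 x Omega_2 (componentwise), so
|Omega(top)| = |Omega_1(top_1)| * |Omega_2(top_2)|.
= 10 * 9 = 90.

90


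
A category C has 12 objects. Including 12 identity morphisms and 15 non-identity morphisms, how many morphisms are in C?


Each object has an identity morphism, giving 12 identities.
Adding the 15 non-identity morphisms:
Total = 12 + 15 = 27

27


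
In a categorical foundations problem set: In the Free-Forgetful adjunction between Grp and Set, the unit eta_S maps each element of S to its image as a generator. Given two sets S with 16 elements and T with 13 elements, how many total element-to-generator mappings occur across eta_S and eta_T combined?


The unit eta_X: X -> U(F(X)) of the Free-Forgetful adjunction
maps each element of X to a generator of F(X). For X = S + T (disjoint
union in Set), |S + T| = |S| + |T|.
Total mappings = 16 + 13 = 29.

29


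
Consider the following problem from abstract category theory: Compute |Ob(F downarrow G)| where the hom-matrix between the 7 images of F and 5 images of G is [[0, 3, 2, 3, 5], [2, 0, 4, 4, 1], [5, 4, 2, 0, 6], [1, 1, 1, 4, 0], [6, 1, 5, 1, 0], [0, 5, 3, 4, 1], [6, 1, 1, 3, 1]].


Objects of (F downarrow G) are triples (a, b, h: F(a)->G(b)).
The count equals the sum of all entries in the hom-matrix.
sum(row 0) = 13
sum(row 1) = 11
sum(row 2) = 17
sum(row 3) = 7
sum(row 4) = 13
sum(row 5) = 13
sum(row 6) = 12
Grand total = 86

86


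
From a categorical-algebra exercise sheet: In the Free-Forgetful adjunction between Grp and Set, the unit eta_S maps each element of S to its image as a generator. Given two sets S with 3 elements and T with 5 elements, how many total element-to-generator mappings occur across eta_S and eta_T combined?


The unit eta_X: X -> U(F(X)) of the Free-Forgetful adjunction
maps each element of X to a generator of F(X). For X = S + T (disjoint
union in Set), |S + T| = |S| + |T|.
Total mappings = 3 + 5 = 8.

8


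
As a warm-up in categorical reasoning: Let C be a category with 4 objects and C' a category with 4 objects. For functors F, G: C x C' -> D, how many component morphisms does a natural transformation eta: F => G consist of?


A natural transformation eta: F => G assigns one component morphism per
object of the domain category.
The domain is the product category C x C', so
|Ob(C x C')| = |Ob(C)| * |Ob(C')| = 4 * 4 = 16.
Therefore eta has 16 component morphisms.

16


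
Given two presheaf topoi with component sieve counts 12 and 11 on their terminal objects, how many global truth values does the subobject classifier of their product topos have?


In a product of presheaf topoi E_1 x E_2, the subobject classifier
is Omega = Omega_1 x Omega_2 (componentwise), so
|Omega(top)| = |Omega_1(top_1)| * |Omega_2(top_2)|.
= 12 * 11 = 132.

132


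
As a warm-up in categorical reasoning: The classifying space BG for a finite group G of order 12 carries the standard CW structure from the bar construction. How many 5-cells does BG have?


In the bar-construction CW model of BG, the n-cells are indexed by
n-tuples [g_1|...|g_n] of non-identity elements of G (degenerate
simplices with some g_i = e do not contribute cells), so there are
(|G| - 1)^n n-cells.
For dim = 5 with |G| = 12:
cells = (12 - 1)^5 = 11^5 = 161051

161051


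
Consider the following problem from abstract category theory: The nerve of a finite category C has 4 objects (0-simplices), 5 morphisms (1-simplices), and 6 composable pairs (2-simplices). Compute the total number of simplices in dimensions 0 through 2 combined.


The 2-skeleton of the nerve N(C) consists of simplices in dimensions 0, 1, 2:
  |N(C)_0| = 4 (objects)
  |N(C)_1| = 5 (morphisms)
  |N(C)_2| = 6 (composable pairs)
Total = 4 + 5 + 6 = 15

15


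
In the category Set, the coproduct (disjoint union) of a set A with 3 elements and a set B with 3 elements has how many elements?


In Set, the coproduct A + B is the disjoint union.
|A + B| = |A| + |B| = 3 + 3 = 6

6


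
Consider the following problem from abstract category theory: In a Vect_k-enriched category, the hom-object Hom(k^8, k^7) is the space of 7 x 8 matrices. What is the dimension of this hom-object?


In Vect-enriched categories, Hom(k^n, k^m) is the space of m x n matrices.
dim(Hom(k^8, k^7)) = 7 * 8 = 56

56


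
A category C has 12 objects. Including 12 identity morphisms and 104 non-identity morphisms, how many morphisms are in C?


Each object has an identity morphism, giving 12 identities.
Adding the 104 non-identity morphisms:
Total = 12 + 104 = 116

116


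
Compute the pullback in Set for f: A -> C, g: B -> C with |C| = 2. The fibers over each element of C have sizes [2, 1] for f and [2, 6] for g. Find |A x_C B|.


The pullback A x_C B consists of pairs (a, b) with f(a) = g(b).
For each element c in C, the fiber product has |f^-1(c)| * |g^-1(c)| elements.
Summing over C: 2 * 2 + 1 * 6
= 4 + 6 = 10

10


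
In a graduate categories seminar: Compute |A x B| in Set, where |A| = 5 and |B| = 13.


In Set, the product A x B is the Cartesian product.
By the universal property, |A x B| = |A| * |B|.
|A x B| = 5 * 13 = 65

65


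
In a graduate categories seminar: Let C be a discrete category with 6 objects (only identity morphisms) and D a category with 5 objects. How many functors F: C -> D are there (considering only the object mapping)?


A functor from a discrete category C to D is determined by
where each object maps. Each of the 6 objects of C can map
to any of the 5 objects of D independently.
Number of functors = 5^6 = 15625

15625


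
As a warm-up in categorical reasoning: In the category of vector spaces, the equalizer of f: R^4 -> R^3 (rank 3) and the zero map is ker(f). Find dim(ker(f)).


The equalizer of f and the zero map is ker(f).
By the rank-nullity theorem: dim(ker(f)) = dim(domain) - rank(f).
dim(ker(f)) = 4 - 3 = 1

1


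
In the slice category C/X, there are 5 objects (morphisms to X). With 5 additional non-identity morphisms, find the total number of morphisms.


In the slice category C/X, objects are morphisms to X.
Identity morphisms: 5 (one per object of C/X).
Non-identity morphisms: 5.
Total = 5 + 5 = 10

10


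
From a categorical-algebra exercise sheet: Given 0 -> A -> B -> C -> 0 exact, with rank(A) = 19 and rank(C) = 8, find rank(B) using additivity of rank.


For a short exact sequence 0 -> A -> B -> C -> 0,
rank is additive: rank(B) = rank(A) + rank(C).
rank(B) = 19 + 8 = 27

27


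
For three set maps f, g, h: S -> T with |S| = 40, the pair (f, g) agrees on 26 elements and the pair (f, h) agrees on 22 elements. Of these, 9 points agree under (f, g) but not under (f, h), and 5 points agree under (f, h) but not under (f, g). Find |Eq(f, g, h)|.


Eq(f, g, h) is the triple-agreement set: points in S where all three
maps take the same value. Using inclusion-exclusion on the pairwise data:
Pair (f, g) agrees on 26 points; pair (f, h) on 22 points.
Points agreeing under (f, g) but not (f, h) = 9; under (f, h) but not (f, g) = 5.
Triple-agreement = agreement-in-(f, g) minus points that agree under (f, g) but not (f, h):
|Eq(f, g, h)| = 26 - 9 = 17
(cross-check via (f, h): 22 - 5 = 17.)

17


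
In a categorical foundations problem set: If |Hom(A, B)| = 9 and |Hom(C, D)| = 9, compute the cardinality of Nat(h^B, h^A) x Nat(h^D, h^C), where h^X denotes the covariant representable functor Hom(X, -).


By the Yoneda lemma, Nat(h^B, h^A) is isomorphic to Hom(A, B),
so |Nat(h^B, h^A)| = |Hom(A, B)| and |Nat(h^D, h^C)| = |Hom(C, D)|.
|Hom(A, B)| = 9, |Hom(C, D)| = 9.
|Nat(h^B, h^A) x Nat(h^D, h^C)| = 9 * 9 = 81

81


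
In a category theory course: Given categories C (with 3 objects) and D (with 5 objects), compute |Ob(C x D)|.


The product category C x D has objects that are pairs (c, d).
Number of pairs = |Ob(C)| * |Ob(D)| = 3 * 5 = 15

15


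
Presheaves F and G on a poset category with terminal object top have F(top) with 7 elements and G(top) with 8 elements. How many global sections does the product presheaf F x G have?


Global sections of a presheaf on a poset with terminal top satisfy
Gamma(H) ~ H(top). Presheaves admit pointwise products, so
(F x G)(top) = F(top) x G(top) (Cartesian product).
|Gamma(F x G)| = |F(top)| * |G(top)| = 7 * 8 = 56.

56


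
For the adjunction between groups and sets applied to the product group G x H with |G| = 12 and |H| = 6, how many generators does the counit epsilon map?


The counit epsilon_K: F(U(K)) -> K of the Free-Forgetful adjunction
maps |K| generators of F(U(K)) into K. For K = G x H (the product group),
|G x H| = |G| * |H|.
Total generators mapped = 12 * 6 = 72.

72


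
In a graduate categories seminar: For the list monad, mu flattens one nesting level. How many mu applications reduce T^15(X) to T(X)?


Each application of mu: T^2 -> T removes one layer of nesting.
Starting at depth 15 (i.e., T^15(X)), we need to reach T(X).
Number of mu applications = 15 - 1 = 14

14


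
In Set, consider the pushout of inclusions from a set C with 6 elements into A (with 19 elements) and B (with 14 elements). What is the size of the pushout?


The pushout A +_C B identifies the images of C in A and B.
|A +_C B| = |A| + |B| - |C| (for injections).
= 19 + 14 - 6 = 27

27


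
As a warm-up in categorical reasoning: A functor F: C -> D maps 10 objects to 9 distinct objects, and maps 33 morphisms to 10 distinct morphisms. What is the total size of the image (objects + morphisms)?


The image of F consists of distinct objects and distinct morphisms.
|Im(F)| on objects = 9
|Im(F)| on morphisms = 10
Total image cardinality = 9 + 10 = 19

19


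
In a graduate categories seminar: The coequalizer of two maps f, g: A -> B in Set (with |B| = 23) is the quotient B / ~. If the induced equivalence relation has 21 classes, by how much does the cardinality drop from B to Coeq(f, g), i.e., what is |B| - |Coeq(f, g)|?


The coequalizer Coeq(f, g) = B / ~ has one element per equivalence class.
|B| = 23, |Coeq(f, g)| = 21.
|B| - |Coeq(f, g)| = 23 - 21 = 2.

2


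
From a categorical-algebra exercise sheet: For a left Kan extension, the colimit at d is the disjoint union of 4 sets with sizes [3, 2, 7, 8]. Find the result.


Pointwise, the left Kan extension (Lan_F H)(d) is the colimit, indexed
by the comma category (F downarrow d), of H composed with the
projection (F downarrow d) -> C. Here that colimit is given
as a coproduct (disjoint union) of sets, so its cardinality is the
sum of the sizes of the summands.
Coproduct of sets with sizes: 3 + 2 + 7 + 8
= 20

20


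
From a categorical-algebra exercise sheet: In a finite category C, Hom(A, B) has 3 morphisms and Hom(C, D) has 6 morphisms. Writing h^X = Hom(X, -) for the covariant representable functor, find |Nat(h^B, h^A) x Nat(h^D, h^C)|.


By the Yoneda lemma, Nat(h^B, h^A) is isomorphic to Hom(A, B),
so |Nat(h^B, h^A)| = |Hom(A, B)| and |Nat(h^D, h^C)| = |Hom(C, D)|.
|Hom(A, B)| = 3, |Hom(C, D)| = 6.
|Nat(h^B, h^A) x Nat(h^D, h^C)| = 3 * 6 = 18

18


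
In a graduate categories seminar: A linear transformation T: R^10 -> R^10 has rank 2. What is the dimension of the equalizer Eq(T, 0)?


The equalizer of f and the zero map is ker(f).
By the rank-nullity theorem: dim(ker(f)) = dim(domain) - rank(f).
dim(ker(f)) = 10 - 2 = 8

8


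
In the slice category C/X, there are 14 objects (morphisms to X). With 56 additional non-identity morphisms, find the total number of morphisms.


In the slice category C/X, objects are morphisms to X.
Identity morphisms: 14 (one per object of C/X).
Non-identity morphisms: 56.
Total = 14 + 56 = 70

70


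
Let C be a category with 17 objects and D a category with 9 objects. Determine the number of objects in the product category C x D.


The product category C x D has objects that are pairs (c, d).
Number of pairs = |Ob(C)| * |Ob(D)| = 17 * 9 = 153

153


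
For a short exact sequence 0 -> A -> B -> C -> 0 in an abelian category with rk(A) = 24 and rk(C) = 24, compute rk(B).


For a short exact sequence 0 -> A -> B -> C -> 0,
rank is additive: rank(B) = rank(A) + rank(C).
rank(B) = 24 + 24 = 48

48


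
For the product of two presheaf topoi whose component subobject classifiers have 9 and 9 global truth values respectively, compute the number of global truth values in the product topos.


In a product of presheaf topoi E_1 x E_2, the subobject classifier
is Omega = Omega_1 x Omega_2 (componentwise), so
|Omega(top)| = |Omega_1(top_1)| * |Omega_2(top_2)|.
= 9 * 9 = 81.

81


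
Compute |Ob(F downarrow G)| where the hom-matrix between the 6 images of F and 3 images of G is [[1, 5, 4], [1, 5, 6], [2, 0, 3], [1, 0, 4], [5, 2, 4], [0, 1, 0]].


Objects of (F downarrow G) are triples (a, b, h: F(a)->G(b)).
The count equals the sum of all entries in the hom-matrix.
sum(row 0) = 10
sum(row 1) = 12
sum(row 2) = 5
sum(row 3) = 5
sum(row 4) = 11
sum(row 5) = 1
Grand total = 44

44


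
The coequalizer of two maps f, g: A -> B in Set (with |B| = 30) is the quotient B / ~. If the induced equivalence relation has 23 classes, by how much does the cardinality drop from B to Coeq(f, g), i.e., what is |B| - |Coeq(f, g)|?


The coequalizer Coeq(f, g) = B / ~ has one element per equivalence class.
|B| = 30, |Coeq(f, g)| = 23.
|B| - |Coeq(f, g)| = 30 - 23 = 7.

7


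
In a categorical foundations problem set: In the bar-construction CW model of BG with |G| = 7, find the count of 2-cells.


In the bar-construction CW model of BG, the n-cells are indexed by
n-tuples [g_1|...|g_n] of non-identity elements of G (degenerate
simplices with some g_i = e do not contribute cells), so there are
(|G| - 1)^n n-cells.
For dim = 2 with |G| = 7:
cells = (7 - 1)^2 = 6^2 = 36

36


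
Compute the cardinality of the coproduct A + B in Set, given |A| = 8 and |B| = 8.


In Set, the coproduct A + B is the disjoint union.
|A + B| = |A| + |B| = 8 + 8 = 16

16


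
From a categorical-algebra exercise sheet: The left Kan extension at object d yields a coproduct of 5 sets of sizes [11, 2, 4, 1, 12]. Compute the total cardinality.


Pointwise, the left Kan extension (Lan_F H)(d) is the colimit, indexed
by the comma category (F downarrow d), of H composed with the
projection (F downarrow d) -> C. Here that colimit is given
as a coproduct (disjoint union) of sets, so its cardinality is the
sum of the sizes of the summands.
Coproduct of sets with sizes: 11 + 2 + 4 + 1 + 12
= 30

30


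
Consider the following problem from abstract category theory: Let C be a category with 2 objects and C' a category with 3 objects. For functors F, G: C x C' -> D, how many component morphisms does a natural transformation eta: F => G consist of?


A natural transformation eta: F => G assigns one component morphism per
object of the domain category.
The domain is the product category C x C', so
|Ob(C x C')| = |Ob(C)| * |Ob(C')| = 2 * 3 = 6.
Therefore eta has 6 component morphisms.

6


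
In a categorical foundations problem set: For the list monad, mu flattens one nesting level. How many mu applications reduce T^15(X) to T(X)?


Each application of mu: T^2 -> T removes one layer of nesting.
Starting at depth 15 (i.e., T^15(X)), we need to reach T(X).
Number of mu applications = 15 - 1 = 14

14


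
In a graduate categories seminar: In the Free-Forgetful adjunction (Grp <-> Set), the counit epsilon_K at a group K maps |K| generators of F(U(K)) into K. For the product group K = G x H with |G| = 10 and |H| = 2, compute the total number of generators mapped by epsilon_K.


The counit epsilon_K: F(U(K)) -> K of the Free-Forgetful adjunction
maps |K| generators of F(U(K)) into K. For K = G x H (the product group),
|G x H| = |G| * |H|.
Total generators mapped = 10 * 2 = 20.

20


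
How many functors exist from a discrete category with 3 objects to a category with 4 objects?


A functor from a discrete category C to D is determined by
where each object maps. Each of the 3 objects of C can map
to any of the 4 objects of D independently.
Number of functors = 4^3 = 64

64


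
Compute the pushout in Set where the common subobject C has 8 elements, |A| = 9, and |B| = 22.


The pushout A +_C B identifies the images of C in A and B.
|A +_C B| = |A| + |B| - |C| (for injections).
= 9 + 22 - 8 = 23

23


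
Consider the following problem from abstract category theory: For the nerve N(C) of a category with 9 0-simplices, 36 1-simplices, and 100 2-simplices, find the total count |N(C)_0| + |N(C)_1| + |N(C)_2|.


The 2-skeleton of the nerve N(C) consists of simplices in dimensions 0, 1, 2:
  |N(C)_0| = 9 (objects)
  |N(C)_1| = 36 (morphisms)
  |N(C)_2| = 100 (composable pairs)
Total = 9 + 36 + 100 = 145

145


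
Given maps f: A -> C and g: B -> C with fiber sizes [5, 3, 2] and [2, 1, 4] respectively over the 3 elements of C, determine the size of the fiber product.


The pullback A x_C B consists of pairs (a, b) with f(a) = g(b).
For each element c in C, the fiber product has |f^-1(c)| * |g^-1(c)| elements.
Summing over C: 5 * 2 + 3 * 1 + 2 * 4
= 10 + 3 + 8 = 21

21


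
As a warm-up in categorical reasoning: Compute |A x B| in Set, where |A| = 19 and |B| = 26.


In Set, the product A x B is the Cartesian product.
By the universal property, |A x B| = |A| * |B|.
|A x B| = 19 * 26 = 494

494


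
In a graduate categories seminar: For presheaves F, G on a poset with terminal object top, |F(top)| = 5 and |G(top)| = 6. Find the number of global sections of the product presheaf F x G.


Global sections of a presheaf on a poset with terminal top satisfy
Gamma(H) ~ H(top). Presheaves admit pointwise products, so
(F x G)(top) = F(top) x G(top) (Cartesian product).
|Gamma(F x G)| = |F(top)| * |G(top)| = 5 * 6 = 30.

30


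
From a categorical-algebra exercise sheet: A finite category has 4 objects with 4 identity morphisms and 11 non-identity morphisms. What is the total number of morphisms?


Each object has an identity morphism, giving 4 identities.
Adding the 11 non-identity morphisms:
Total = 4 + 11 = 15

15


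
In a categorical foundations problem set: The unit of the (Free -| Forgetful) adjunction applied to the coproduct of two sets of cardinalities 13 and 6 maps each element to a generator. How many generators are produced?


The unit eta_X: X -> U(F(X)) of the Free-Forgetful adjunction
maps each element of X to a generator of F(X). For X = S + T (disjoint
union in Set), |S + T| = |S| + |T|.
Total mappings = 13 + 6 = 19.

19


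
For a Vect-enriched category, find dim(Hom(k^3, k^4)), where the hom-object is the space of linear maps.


In Vect-enriched categories, Hom(k^n, k^m) is the space of m x n matrices.
dim(Hom(k^3, k^4)) = 4 * 3 = 12

12


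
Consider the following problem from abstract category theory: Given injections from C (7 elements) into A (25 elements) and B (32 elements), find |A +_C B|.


The pushout A +_C B identifies the images of C in A and B.
|A +_C B| = |A| + |B| - |C| (for injections).
= 25 + 32 - 7 = 50

50


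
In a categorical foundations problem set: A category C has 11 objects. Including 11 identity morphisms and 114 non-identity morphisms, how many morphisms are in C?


Each object has an identity morphism, giving 11 identities.
Adding the 114 non-identity morphisms:
Total = 11 + 114 = 125

125


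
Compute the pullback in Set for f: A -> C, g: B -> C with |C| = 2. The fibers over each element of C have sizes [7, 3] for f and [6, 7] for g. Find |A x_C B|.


The pullback A x_C B consists of pairs (a, b) with f(a) = g(b).
For each element c in C, the fiber product has |f^-1(c)| * |g^-1(c)| elements.
Summing over C: 7 * 6 + 3 * 7
= 42 + 21 = 63

63


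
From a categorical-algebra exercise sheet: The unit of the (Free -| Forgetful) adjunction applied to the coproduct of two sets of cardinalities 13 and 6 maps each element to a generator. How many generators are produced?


The unit eta_X: X -> U(F(X)) of the Free-Forgetful adjunction
maps each element of X to a generator of F(X). For X = S + T (disjoint
union in Set), |S + T| = |S| + |T|.
Total mappings = 13 + 6 = 19.

19
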